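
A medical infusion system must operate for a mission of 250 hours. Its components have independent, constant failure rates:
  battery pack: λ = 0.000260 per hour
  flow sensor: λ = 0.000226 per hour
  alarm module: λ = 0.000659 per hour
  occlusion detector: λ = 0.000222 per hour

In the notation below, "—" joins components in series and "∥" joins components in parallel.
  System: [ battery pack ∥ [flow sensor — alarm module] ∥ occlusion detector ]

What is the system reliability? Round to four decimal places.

R(battery pack) = exp(−0.000260 × 250) = 0.937067
R(flow sensor) = exp(−0.000226 × 250) = 0.945066
R(alarm module) = exp(−0.000659 × 250) = 0.848106
R(occlusion detector) = exp(−0.000222 × 250) = 0.946012
Series (flow sensor and alarm module): 0.945066 × 0.848106 = 0.801516
Parallel (battery pack, [0.801516], and occlusion detector): 1 − (1 − 0.937067)(1 − 0.801516)(1 − 0.946012) = 0.9993

0.9993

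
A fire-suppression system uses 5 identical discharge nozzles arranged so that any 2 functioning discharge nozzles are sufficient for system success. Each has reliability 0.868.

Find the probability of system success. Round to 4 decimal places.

R = Σ_{i=2}^{5} C(5,i) p^i (1−p)^{5−i} with p = 0.868
C(5,2)·0.868^2·0.132^3 = 0.017329
C(5,3)·0.868^3·0.132^2 = 0.113948
C(5,4)·0.868^4·0.132^1 = 0.374647
C(5,5)·0.868^5·0.132^0 = 0.492718
Sum = 0.9986

0.9986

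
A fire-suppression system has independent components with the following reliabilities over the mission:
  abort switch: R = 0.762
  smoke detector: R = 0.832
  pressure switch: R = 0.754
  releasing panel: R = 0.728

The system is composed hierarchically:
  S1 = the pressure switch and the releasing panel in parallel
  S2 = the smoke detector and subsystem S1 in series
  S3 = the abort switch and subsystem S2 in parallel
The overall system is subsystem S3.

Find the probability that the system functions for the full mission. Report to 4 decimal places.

0.9468

Parallel (pressure switch and releasing panel): 1 − (1 − 0.754000)(1 − 0.728000) = 0.933088
Series (smoke detector and [0.933088]): 0.832000 × 0.933088 = 0.776329
Parallel (abort switch and [0.776329]): 1 − (1 − 0.762000)(1 − 0.776329) = 0.9468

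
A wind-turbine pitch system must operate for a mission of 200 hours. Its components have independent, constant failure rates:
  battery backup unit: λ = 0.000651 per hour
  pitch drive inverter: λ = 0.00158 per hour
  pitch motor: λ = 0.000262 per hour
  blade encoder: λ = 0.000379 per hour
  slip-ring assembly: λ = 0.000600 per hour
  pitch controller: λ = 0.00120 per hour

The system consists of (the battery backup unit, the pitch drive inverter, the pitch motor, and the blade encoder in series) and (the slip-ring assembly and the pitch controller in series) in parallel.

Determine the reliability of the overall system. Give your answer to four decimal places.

R(battery backup unit) = exp(−0.000651 × 200) = 0.877920
R(pitch drive inverter) = exp(−0.00158 × 200) = 0.729059
R(pitch motor) = exp(−0.000262 × 200) = 0.948949
R(blade encoder) = exp(−0.000379 × 200) = 0.927002
R(slip-ring assembly) = exp(−0.000600 × 200) = 0.886920
R(pitch controller) = exp(−0.00120 × 200) = 0.786628
Series (battery backup unit, pitch drive inverter, pitch motor, and blade encoder): 0.877920 × 0.729059 × 0.948949 × 0.927002 = 0.563042
Series (slip-ring assembly and pitch controller): 0.886920 × 0.786628 = 0.697676
Parallel ([0.563042] and [0.697676]): 1 − (1 − 0.563042)(1 − 0.697676) = 0.8679

0.8679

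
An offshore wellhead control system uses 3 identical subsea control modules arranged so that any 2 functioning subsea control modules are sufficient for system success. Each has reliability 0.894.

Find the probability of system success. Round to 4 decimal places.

0.9687

R = Σ_{i=2}^{3} C(3,i) p^i (1−p)^{3−i} with p = 0.894
C(3,2)·0.894^2·0.106^1 = 0.254157
C(3,3)·0.894^3·0.106^0 = 0.714517
Sum = 0.9687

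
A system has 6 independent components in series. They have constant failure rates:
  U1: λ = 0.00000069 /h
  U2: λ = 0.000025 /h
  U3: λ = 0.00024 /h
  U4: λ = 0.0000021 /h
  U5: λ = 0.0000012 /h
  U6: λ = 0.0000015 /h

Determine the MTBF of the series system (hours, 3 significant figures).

3700

Series of exponential components: λ_sys = Σ λ_i
λ_sys = 0.00000069 + 0.000025 + 0.00024 + 0.0000021 + 0.0000012 + 0.0000015 = 2.7049e-04 /h
MTBF = 1 / λ_sys = 3700 h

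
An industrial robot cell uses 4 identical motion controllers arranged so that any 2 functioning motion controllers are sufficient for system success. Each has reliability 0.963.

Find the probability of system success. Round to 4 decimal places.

0.9998

R = Σ_{i=2}^{4} C(4,i) p^i (1−p)^{4−i} with p = 0.963
C(4,2)·0.963^2·0.037^2 = 0.007617
C(4,3)·0.963^3·0.037^1 = 0.132172
C(4,4)·0.963^4·0.037^0 = 0.860013
Sum = 0.9998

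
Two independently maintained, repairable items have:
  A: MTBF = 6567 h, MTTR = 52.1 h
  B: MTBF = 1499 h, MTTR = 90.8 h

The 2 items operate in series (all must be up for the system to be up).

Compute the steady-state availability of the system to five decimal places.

A(A) = MTBF/(MTBF+MTTR) = 6567/(6567+52.1) = 0.992129
A(B) = MTBF/(MTBF+MTTR) = 1499/(1499+90.8) = 0.942886
Series availability: 0.992129 × 0.942886 = 0.93546

0.93546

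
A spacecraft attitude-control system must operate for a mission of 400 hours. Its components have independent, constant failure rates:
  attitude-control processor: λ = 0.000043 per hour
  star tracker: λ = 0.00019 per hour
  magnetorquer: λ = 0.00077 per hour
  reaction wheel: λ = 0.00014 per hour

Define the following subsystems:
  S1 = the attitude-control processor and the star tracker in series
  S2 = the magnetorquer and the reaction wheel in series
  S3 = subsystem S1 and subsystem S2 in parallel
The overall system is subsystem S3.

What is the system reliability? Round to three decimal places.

R(attitude-control processor) = exp(−0.000043 × 400) = 0.98295
R(star tracker) = exp(−0.00019 × 400) = 0.92682
R(magnetorquer) = exp(−0.00077 × 400) = 0.73492
R(reaction wheel) = exp(−0.00014 × 400) = 0.94554
Series (attitude-control processor and star tracker): 0.98295 × 0.92682 = 0.91102
Series (magnetorquer and reaction wheel): 0.73492 × 0.94554 = 0.69490
Parallel ([0.91102] and [0.69490]): 1 − (1 − 0.91102)(1 − 0.69490) = 0.973

0.973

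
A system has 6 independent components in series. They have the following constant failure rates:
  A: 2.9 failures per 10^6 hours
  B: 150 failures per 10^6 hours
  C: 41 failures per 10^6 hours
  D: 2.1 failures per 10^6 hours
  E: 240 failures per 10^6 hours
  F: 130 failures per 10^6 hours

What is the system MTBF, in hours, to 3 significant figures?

Series of exponential components: λ_sys = Σ λ_i
λ_sys = 0.0000029 + 0.00015 + 0.000041 + 0.0000021 + 0.00024 + 0.00013 = 5.6600e-04 /h
MTBF = 1 / λ_sys = 1770 h

1770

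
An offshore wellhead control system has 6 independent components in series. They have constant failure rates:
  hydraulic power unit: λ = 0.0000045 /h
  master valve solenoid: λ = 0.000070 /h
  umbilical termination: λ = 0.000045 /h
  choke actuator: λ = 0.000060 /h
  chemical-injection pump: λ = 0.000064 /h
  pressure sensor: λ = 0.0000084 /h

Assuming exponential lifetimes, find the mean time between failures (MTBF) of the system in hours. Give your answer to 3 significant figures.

3970

Series of exponential components: λ_sys = Σ λ_i
λ_sys = 0.0000045 + 0.000070 + 0.000045 + 0.000060 + 0.000064 + 0.0000084 = 2.5190e-04 /h
MTBF = 1 / λ_sys = 3970 h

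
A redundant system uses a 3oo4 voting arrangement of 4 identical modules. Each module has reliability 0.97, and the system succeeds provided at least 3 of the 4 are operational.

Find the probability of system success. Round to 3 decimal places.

0.995

R = Σ_{i=3}^{4} C(4,i) p^i (1−p)^{4−i} with p = 0.97
C(4,3)·0.97^3·0.03^1 = 0.10952
C(4,4)·0.97^4·0.03^0 = 0.88529
Sum = 0.995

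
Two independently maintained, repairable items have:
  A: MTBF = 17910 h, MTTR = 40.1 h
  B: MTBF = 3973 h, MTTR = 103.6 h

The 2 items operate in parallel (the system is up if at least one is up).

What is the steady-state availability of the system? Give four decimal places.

A(A) = MTBF/(MTBF+MTTR) = 17910/(17910+40.1) = 0.997766
A(B) = MTBF/(MTBF+MTTR) = 3973/(3973+103.6) = 0.974587
Parallel availability: 1 − (1 − 0.997766)(1 − 0.974587) = 0.9999

0.9999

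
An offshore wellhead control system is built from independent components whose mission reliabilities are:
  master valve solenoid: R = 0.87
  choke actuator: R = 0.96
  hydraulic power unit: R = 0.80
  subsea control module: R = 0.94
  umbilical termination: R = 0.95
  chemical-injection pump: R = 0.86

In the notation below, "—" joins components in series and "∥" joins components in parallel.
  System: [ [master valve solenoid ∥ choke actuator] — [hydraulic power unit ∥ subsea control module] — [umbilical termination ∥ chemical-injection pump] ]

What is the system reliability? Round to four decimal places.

0.9760

Parallel (master valve solenoid and choke actuator): 1 − (1 − 0.870000)(1 − 0.960000) = 0.994800
Parallel (hydraulic power unit and subsea control module): 1 − (1 − 0.800000)(1 − 0.940000) = 0.988000
Parallel (umbilical termination and chemical-injection pump): 1 − (1 − 0.950000)(1 − 0.860000) = 0.993000
Series ([0.994800], [0.988000], and [0.993000]): 0.994800 × 0.988000 × 0.993000 = 0.9760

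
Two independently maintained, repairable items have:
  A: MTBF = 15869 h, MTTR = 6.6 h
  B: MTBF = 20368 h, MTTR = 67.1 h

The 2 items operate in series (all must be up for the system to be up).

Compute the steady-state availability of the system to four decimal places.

A(A) = MTBF/(MTBF+MTTR) = 15869/(15869+6.6) = 0.999584
A(B) = MTBF/(MTBF+MTTR) = 20368/(20368+67.1) = 0.996716
Series availability: 0.999584 × 0.996716 = 0.9963

0.9963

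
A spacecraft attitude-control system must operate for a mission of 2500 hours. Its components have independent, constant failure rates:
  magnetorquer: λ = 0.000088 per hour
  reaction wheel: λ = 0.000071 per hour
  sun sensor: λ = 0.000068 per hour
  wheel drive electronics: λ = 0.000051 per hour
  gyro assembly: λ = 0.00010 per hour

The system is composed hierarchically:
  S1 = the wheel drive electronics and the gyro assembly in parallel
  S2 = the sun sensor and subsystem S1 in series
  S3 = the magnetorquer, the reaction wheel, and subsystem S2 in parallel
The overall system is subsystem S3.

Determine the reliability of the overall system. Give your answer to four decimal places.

0.9943

R(magnetorquer) = exp(−0.000088 × 2500) = 0.802519
R(reaction wheel) = exp(−0.000071 × 2500) = 0.837361
R(sun sensor) = exp(−0.000068 × 2500) = 0.843665
R(wheel drive electronics) = exp(−0.000051 × 2500) = 0.880293
R(gyro assembly) = exp(−0.00010 × 2500) = 0.778801
Parallel (wheel drive electronics and gyro assembly): 1 − (1 − 0.880293)(1 − 0.778801) = 0.973521
Series (sun sensor and [0.973521]): 0.843665 × 0.973521 = 0.821326
Parallel (magnetorquer, reaction wheel, and [0.821326]): 1 − (1 − 0.802519)(1 − 0.837361)(1 − 0.821326) = 0.9943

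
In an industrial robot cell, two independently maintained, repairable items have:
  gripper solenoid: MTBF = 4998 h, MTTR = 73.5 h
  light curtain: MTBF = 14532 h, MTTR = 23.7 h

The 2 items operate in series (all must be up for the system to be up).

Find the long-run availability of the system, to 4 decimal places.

0.9839

A(gripper solenoid) = MTBF/(MTBF+MTTR) = 4998/(4998+73.5) = 0.985507
A(light curtain) = MTBF/(MTBF+MTTR) = 14532/(14532+23.7) = 0.998372
Series availability: 0.985507 × 0.998372 = 0.9839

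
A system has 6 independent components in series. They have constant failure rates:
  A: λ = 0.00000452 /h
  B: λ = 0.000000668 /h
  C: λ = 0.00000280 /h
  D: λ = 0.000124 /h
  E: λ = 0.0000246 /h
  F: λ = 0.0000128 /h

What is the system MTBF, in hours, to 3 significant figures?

Series of exponential components: λ_sys = Σ λ_i
λ_sys = 0.00000452 + 0.000000668 + 0.00000280 + 0.000124 + 0.0000246 + 0.0000128 = 1.6939e-04 /h
MTBF = 1 / λ_sys = 5900 h

5900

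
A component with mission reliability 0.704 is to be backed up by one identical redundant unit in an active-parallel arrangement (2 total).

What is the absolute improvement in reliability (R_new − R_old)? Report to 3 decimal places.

R_before = 0.704
R_after = 1 − (1 − 0.704)^2 = 0.912
ΔR = 0.912 − 0.704 = 0.208

0.208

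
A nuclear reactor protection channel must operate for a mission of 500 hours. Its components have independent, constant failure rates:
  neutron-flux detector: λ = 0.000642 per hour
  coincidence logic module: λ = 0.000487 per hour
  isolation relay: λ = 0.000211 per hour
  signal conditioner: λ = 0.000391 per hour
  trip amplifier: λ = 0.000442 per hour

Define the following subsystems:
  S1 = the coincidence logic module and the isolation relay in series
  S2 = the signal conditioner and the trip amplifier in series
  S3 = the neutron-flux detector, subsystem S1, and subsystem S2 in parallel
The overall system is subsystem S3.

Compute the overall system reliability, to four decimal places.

R(neutron-flux detector) = exp(−0.000642 × 500) = 0.725423
R(coincidence logic module) = exp(−0.000487 × 500) = 0.783879
R(isolation relay) = exp(−0.000211 × 500) = 0.899874
R(signal conditioner) = exp(−0.000391 × 500) = 0.822423
R(trip amplifier) = exp(−0.000442 × 500) = 0.801717
Series (coincidence logic module and isolation relay): 0.783879 × 0.899874 = 0.705392
Series (signal conditioner and trip amplifier): 0.822423 × 0.801717 = 0.659351
Parallel (neutron-flux detector, [0.705392], and [0.659351]): 1 − (1 − 0.725423)(1 − 0.705392)(1 − 0.659351) = 0.9724

0.9724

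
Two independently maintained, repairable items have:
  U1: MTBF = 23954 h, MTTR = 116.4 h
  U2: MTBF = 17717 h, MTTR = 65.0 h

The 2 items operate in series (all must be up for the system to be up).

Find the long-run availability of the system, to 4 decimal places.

0.9915

A(U1) = MTBF/(MTBF+MTTR) = 23954/(23954+116.4) = 0.995164
A(U2) = MTBF/(MTBF+MTTR) = 17717/(17717+65.0) = 0.996345
Series availability: 0.995164 × 0.996345 = 0.9915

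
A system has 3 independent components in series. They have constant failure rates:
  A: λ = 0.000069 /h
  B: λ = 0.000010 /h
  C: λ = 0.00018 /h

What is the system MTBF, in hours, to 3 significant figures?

Series of exponential components: λ_sys = Σ λ_i
λ_sys = 0.000069 + 0.000010 + 0.00018 = 2.5900e-04 /h
MTBF = 1 / λ_sys = 3860 h

3860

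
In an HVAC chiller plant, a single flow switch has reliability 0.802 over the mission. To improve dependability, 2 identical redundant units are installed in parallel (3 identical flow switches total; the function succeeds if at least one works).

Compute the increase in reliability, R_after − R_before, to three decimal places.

0.190

R_before = 0.802
R_after = 1 − (1 − 0.802)^3 = 0.992
ΔR = 0.992 − 0.802 = 0.190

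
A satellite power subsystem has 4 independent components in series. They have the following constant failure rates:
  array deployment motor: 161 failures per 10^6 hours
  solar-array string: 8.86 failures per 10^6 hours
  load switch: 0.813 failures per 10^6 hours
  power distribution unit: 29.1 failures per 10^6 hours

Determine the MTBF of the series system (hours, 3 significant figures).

Series of exponential components: λ_sys = Σ λ_i
λ_sys = 0.000161 + 0.00000886 + 0.000000813 + 0.0000291 = 1.9977e-04 /h
MTBF = 1 / λ_sys = 5010 h

5010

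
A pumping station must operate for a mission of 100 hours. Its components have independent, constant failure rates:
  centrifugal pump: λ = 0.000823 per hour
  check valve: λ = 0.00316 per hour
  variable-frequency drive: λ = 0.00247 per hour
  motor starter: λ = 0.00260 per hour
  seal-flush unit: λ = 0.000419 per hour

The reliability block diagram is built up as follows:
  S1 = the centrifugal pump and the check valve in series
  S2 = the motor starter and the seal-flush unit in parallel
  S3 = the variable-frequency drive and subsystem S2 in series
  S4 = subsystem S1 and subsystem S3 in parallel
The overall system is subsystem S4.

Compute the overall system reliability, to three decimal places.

R(centrifugal pump) = exp(−0.000823 × 100) = 0.92100
R(check valve) = exp(−0.00316 × 100) = 0.72906
R(variable-frequency drive) = exp(−0.00247 × 100) = 0.78114
R(motor starter) = exp(−0.00260 × 100) = 0.77105
R(seal-flush unit) = exp(−0.000419 × 100) = 0.95897
Series (centrifugal pump and check valve): 0.92100 × 0.72906 = 0.67146
Parallel (motor starter and seal-flush unit): 1 − (1 − 0.77105)(1 − 0.95897) = 0.99061
Series (variable-frequency drive and [0.99061]): 0.78114 × 0.99061 = 0.77381
Parallel ([0.67146] and [0.77381]): 1 − (1 − 0.67146)(1 − 0.77381) = 0.926

0.926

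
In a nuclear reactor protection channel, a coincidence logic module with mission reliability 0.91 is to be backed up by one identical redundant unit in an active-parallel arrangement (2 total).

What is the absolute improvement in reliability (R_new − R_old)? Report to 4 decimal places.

0.0819

R_before = 0.91
R_after = 1 − (1 − 0.91)^2 = 0.9919
ΔR = 0.9919 − 0.91 = 0.0819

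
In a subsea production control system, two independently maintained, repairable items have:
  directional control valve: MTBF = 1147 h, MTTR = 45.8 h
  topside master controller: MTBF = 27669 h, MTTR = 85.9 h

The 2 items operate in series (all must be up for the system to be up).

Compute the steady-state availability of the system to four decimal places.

0.9586

A(directional control valve) = MTBF/(MTBF+MTTR) = 1147/(1147+45.8) = 0.961603
A(topside master controller) = MTBF/(MTBF+MTTR) = 27669/(27669+85.9) = 0.996905
Series availability: 0.961603 × 0.996905 = 0.9586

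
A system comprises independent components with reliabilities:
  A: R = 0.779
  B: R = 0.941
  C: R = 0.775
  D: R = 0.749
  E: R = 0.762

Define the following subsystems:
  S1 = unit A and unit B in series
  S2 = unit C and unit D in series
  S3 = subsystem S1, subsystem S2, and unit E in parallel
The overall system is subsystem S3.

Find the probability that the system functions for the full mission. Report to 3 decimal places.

0.973

Series (A and B): 0.77900 × 0.94100 = 0.73304
Series (C and D): 0.77500 × 0.74900 = 0.58048
Parallel ([0.73304], [0.58048], and E): 1 − (1 − 0.73304)(1 − 0.58048)(1 − 0.76200) = 0.973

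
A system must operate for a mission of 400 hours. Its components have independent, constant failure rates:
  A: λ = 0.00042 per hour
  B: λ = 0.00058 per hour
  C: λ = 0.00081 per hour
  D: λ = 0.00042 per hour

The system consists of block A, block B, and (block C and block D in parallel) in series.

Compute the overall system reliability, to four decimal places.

0.6416

R(A) = exp(−0.00042 × 400) = 0.845354
R(B) = exp(−0.00058 × 400) = 0.792946
R(C) = exp(−0.00081 × 400) = 0.723250
R(D) = exp(−0.00042 × 400) = 0.845354
Parallel (C and D): 1 − (1 − 0.723250)(1 − 0.845354) = 0.957202
Series (A, B, and [0.957202]): 0.845354 × 0.792946 × 0.957202 = 0.6416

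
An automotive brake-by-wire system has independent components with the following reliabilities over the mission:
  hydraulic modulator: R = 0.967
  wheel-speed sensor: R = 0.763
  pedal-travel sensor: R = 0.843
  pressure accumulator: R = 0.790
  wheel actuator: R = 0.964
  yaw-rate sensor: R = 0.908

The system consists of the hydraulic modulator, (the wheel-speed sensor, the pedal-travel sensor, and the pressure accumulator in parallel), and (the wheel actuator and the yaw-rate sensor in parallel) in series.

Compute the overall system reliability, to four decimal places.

Parallel (wheel-speed sensor, pedal-travel sensor, and pressure accumulator): 1 − (1 − 0.763000)(1 − 0.843000)(1 − 0.790000) = 0.992186
Parallel (wheel actuator and yaw-rate sensor): 1 − (1 − 0.964000)(1 − 0.908000) = 0.996688
Series (hydraulic modulator, [0.992186], and [0.996688]): 0.967000 × 0.992186 × 0.996688 = 0.9563

0.9563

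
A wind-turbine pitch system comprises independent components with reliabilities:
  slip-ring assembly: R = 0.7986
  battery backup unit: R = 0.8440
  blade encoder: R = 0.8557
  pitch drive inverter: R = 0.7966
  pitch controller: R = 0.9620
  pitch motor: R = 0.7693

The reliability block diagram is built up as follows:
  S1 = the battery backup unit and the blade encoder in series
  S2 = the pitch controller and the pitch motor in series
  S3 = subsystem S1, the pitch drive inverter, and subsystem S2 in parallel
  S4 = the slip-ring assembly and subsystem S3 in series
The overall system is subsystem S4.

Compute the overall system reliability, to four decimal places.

0.7869

Series (battery backup unit and blade encoder): 0.844000 × 0.855700 = 0.722211
Series (pitch controller and pitch motor): 0.962000 × 0.769300 = 0.740067
Parallel ([0.722211], pitch drive inverter, and [0.740067]): 1 − (1 − 0.722211)(1 − 0.796600)(1 − 0.740067) = 0.985313
Series (slip-ring assembly and [0.985313]): 0.798600 × 0.985313 = 0.7869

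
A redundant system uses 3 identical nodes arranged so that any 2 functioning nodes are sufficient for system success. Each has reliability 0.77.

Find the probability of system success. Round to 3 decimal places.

R = Σ_{i=2}^{3} C(3,i) p^i (1−p)^{3−i} with p = 0.77
C(3,2)·0.77^2·0.23^1 = 0.40910
C(3,3)·0.77^3·0.23^0 = 0.45653
Sum = 0.866

0.866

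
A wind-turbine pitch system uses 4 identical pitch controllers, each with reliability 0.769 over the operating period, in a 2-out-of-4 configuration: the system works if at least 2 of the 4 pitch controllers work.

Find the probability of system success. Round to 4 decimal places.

0.9592

R = Σ_{i=2}^{4} C(4,i) p^i (1−p)^{4−i} with p = 0.769
C(4,2)·0.769^2·0.231^2 = 0.189334
C(4,3)·0.769^3·0.231^1 = 0.420195
C(4,4)·0.769^4·0.231^0 = 0.349708
Sum = 0.9592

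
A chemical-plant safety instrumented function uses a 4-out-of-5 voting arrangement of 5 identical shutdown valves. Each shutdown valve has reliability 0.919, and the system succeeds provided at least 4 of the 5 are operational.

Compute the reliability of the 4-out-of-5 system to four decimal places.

0.9444

R = Σ_{i=4}^{5} C(5,i) p^i (1−p)^{5−i} with p = 0.919
C(5,4)·0.919^4·0.081^1 = 0.288880
C(5,5)·0.919^5·0.081^0 = 0.655507
Sum = 0.9444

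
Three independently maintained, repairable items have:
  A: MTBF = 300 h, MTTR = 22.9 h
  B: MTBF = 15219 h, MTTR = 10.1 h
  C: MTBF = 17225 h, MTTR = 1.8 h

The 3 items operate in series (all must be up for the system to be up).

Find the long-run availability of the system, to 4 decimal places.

A(A) = MTBF/(MTBF+MTTR) = 300/(300+22.9) = 0.929080
A(B) = MTBF/(MTBF+MTTR) = 15219/(15219+10.1) = 0.999337
A(C) = MTBF/(MTBF+MTTR) = 17225/(17225+1.8) = 0.999896
Series availability: 0.929080 × 0.999337 × 0.999896 = 0.9284

0.9284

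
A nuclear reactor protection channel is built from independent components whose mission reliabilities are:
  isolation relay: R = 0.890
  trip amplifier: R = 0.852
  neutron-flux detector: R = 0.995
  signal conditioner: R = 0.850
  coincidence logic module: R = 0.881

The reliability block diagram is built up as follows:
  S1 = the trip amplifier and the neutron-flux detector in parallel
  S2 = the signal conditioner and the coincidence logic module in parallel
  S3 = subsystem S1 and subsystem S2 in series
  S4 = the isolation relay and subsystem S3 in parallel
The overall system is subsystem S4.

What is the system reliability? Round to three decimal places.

0.998

Parallel (trip amplifier and neutron-flux detector): 1 − (1 − 0.85200)(1 − 0.99500) = 0.99926
Parallel (signal conditioner and coincidence logic module): 1 − (1 − 0.85000)(1 − 0.88100) = 0.98215
Series ([0.99926] and [0.98215]): 0.99926 × 0.98215 = 0.98142
Parallel (isolation relay and [0.98142]): 1 − (1 − 0.89000)(1 − 0.98142) = 0.998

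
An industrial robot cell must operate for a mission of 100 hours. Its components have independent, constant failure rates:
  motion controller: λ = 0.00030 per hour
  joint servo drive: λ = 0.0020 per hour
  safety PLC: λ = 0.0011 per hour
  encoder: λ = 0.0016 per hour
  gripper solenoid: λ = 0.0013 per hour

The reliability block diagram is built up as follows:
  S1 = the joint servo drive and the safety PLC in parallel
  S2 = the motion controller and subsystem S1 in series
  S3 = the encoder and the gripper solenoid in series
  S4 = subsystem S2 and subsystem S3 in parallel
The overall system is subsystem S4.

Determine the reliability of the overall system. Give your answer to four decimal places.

R(motion controller) = exp(−0.00030 × 100) = 0.970446
R(joint servo drive) = exp(−0.0020 × 100) = 0.818731
R(safety PLC) = exp(−0.0011 × 100) = 0.895834
R(encoder) = exp(−0.0016 × 100) = 0.852144
R(gripper solenoid) = exp(−0.0013 × 100) = 0.878095
Parallel (joint servo drive and safety PLC): 1 − (1 − 0.818731)(1 − 0.895834) = 0.981118
Series (motion controller and [0.981118]): 0.970446 × 0.981118 = 0.952122
Series (encoder and gripper solenoid): 0.852144 × 0.878095 = 0.748263
Parallel ([0.952122] and [0.748263]): 1 − (1 − 0.952122)(1 − 0.748263) = 0.9879

0.9879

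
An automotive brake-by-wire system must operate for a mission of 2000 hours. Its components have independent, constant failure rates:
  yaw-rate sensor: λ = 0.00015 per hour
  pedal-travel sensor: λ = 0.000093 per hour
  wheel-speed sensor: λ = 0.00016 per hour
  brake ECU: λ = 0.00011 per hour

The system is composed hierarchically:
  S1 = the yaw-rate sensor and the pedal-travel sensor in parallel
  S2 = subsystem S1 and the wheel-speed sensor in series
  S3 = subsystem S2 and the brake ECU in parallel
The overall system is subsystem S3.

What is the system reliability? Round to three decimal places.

0.940

R(yaw-rate sensor) = exp(−0.00015 × 2000) = 0.74082
R(pedal-travel sensor) = exp(−0.000093 × 2000) = 0.83027
R(wheel-speed sensor) = exp(−0.00016 × 2000) = 0.72615
R(brake ECU) = exp(−0.00011 × 2000) = 0.80252
Parallel (yaw-rate sensor and pedal-travel sensor): 1 − (1 − 0.74082)(1 − 0.83027) = 0.95601
Series ([0.95601] and wheel-speed sensor): 0.95601 × 0.72615 = 0.69421
Parallel ([0.69421] and brake ECU): 1 − (1 − 0.69421)(1 − 0.80252) = 0.940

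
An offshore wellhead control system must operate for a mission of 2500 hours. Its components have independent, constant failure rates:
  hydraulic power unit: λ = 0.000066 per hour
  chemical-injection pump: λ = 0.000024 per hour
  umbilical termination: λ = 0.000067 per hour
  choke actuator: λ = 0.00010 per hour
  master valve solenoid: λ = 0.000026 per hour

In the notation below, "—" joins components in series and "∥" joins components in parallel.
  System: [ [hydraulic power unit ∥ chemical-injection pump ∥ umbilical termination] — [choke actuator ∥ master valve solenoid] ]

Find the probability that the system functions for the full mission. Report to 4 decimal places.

0.9847

R(hydraulic power unit) = exp(−0.000066 × 2500) = 0.847894
R(chemical-injection pump) = exp(−0.000024 × 2500) = 0.941765
R(umbilical termination) = exp(−0.000067 × 2500) = 0.845777
R(choke actuator) = exp(−0.00010 × 2500) = 0.778801
R(master valve solenoid) = exp(−0.000026 × 2500) = 0.937067
Parallel (hydraulic power unit, chemical-injection pump, and umbilical termination): 1 − (1 − 0.847894)(1 − 0.941765)(1 − 0.845777) = 0.998634
Parallel (choke actuator and master valve solenoid): 1 − (1 − 0.778801)(1 − 0.937067) = 0.986079
Series ([0.998634] and [0.986079]): 0.998634 × 0.986079 = 0.9847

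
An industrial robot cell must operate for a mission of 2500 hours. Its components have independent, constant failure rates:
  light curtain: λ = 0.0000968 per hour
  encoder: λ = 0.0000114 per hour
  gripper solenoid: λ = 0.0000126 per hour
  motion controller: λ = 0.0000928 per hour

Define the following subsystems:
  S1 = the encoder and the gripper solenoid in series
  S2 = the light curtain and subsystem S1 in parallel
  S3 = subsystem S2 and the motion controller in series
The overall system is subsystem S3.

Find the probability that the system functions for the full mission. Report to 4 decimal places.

0.7830

R(light curtain) = exp(−0.0000968 × 2500) = 0.785056
R(encoder) = exp(−0.0000114 × 2500) = 0.971902
R(gripper solenoid) = exp(−0.0000126 × 2500) = 0.968991
R(motion controller) = exp(−0.0000928 × 2500) = 0.792946
Series (encoder and gripper solenoid): 0.971902 × 0.968991 = 0.941764
Parallel (light curtain and [0.941764]): 1 − (1 − 0.785056)(1 − 0.941764) = 0.987483
Series ([0.987483] and motion controller): 0.987483 × 0.792946 = 0.7830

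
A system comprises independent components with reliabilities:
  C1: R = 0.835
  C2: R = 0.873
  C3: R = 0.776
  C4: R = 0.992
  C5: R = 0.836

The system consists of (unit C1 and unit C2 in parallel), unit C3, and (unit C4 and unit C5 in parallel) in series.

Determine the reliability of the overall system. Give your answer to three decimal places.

Parallel (C1 and C2): 1 − (1 − 0.83500)(1 − 0.87300) = 0.97905
Parallel (C4 and C5): 1 − (1 − 0.99200)(1 − 0.83600) = 0.99869
Series ([0.97905], C3, and [0.99869]): 0.97905 × 0.77600 × 0.99869 = 0.759

0.759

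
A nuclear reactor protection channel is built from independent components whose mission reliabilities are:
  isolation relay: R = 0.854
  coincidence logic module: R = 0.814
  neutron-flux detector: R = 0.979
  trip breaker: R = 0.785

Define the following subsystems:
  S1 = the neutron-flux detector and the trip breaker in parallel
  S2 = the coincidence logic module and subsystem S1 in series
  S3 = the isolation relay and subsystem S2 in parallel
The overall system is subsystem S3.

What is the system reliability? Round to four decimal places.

Parallel (neutron-flux detector and trip breaker): 1 − (1 − 0.979000)(1 − 0.785000) = 0.995485
Series (coincidence logic module and [0.995485]): 0.814000 × 0.995485 = 0.810325
Parallel (isolation relay and [0.810325]): 1 − (1 − 0.854000)(1 − 0.810325) = 0.9723

0.9723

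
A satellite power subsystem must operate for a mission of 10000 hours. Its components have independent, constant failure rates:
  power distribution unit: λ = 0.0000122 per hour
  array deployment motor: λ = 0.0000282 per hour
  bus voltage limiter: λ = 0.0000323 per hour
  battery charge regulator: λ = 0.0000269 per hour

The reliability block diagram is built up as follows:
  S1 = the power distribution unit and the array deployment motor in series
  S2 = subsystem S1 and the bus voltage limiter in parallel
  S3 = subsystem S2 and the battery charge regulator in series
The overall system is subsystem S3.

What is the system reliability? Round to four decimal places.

0.6940

R(power distribution unit) = exp(−0.0000122 × 10000) = 0.885148
R(array deployment motor) = exp(−0.0000282 × 10000) = 0.754274
R(bus voltage limiter) = exp(−0.0000323 × 10000) = 0.723974
R(battery charge regulator) = exp(−0.0000269 × 10000) = 0.764143
Series (power distribution unit and array deployment motor): 0.885148 × 0.754274 = 0.667644
Parallel ([0.667644] and bus voltage limiter): 1 − (1 − 0.667644)(1 − 0.723974) = 0.908261
Series ([0.908261] and battery charge regulator): 0.908261 × 0.764143 = 0.6940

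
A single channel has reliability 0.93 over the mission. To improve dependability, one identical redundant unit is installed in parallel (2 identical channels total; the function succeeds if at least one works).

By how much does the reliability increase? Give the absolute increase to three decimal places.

R_before = 0.93
R_after = 1 − (1 − 0.93)^2 = 0.995
ΔR = 0.995 − 0.93 = 0.065

0.065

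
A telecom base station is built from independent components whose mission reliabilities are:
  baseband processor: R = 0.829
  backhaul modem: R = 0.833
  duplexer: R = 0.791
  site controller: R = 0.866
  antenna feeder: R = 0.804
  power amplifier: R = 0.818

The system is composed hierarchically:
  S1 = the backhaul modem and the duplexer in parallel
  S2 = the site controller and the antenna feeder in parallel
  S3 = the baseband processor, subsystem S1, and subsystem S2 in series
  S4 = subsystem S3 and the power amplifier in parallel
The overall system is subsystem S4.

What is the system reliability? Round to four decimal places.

Parallel (backhaul modem and duplexer): 1 − (1 − 0.833000)(1 − 0.791000) = 0.965097
Parallel (site controller and antenna feeder): 1 − (1 − 0.866000)(1 − 0.804000) = 0.973736
Series (baseband processor, [0.965097], and [0.973736]): 0.829000 × 0.965097 × 0.973736 = 0.779052
Parallel ([0.779052] and power amplifier): 1 − (1 − 0.779052)(1 − 0.818000) = 0.9598

0.9598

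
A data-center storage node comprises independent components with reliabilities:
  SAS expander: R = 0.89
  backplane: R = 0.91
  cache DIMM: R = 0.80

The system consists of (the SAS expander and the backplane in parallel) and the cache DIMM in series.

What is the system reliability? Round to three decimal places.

Parallel (SAS expander and backplane): 1 − (1 − 0.89000)(1 − 0.91000) = 0.99010
Series ([0.99010] and cache DIMM): 0.99010 × 0.80000 = 0.792

0.792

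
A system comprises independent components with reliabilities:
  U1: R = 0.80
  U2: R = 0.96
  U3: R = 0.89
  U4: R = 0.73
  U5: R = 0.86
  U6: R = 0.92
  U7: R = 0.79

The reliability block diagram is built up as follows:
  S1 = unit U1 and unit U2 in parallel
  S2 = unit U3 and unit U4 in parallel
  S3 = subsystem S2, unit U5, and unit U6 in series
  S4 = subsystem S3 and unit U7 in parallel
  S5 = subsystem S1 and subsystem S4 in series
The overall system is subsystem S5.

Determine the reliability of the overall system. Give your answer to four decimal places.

0.9436

Parallel (U1 and U2): 1 − (1 − 0.800000)(1 − 0.960000) = 0.992000
Parallel (U3 and U4): 1 − (1 − 0.890000)(1 − 0.730000) = 0.970300
Series ([0.970300], U5, and U6): 0.970300 × 0.860000 × 0.920000 = 0.767701
Parallel ([0.767701] and U7): 1 − (1 − 0.767701)(1 − 0.790000) = 0.951217
Series ([0.992000] and [0.951217]): 0.992000 × 0.951217 = 0.9436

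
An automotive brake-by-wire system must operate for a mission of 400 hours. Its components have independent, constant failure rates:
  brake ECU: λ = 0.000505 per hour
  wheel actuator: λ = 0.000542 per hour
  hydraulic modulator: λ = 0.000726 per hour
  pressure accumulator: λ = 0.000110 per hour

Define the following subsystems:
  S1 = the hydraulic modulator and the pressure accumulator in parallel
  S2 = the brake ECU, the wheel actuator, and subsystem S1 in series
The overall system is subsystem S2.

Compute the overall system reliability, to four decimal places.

0.6507

R(brake ECU) = exp(−0.000505 × 400) = 0.817095
R(wheel actuator) = exp(−0.000542 × 400) = 0.805091
R(hydraulic modulator) = exp(−0.000726 × 400) = 0.747964
R(pressure accumulator) = exp(−0.000110 × 400) = 0.956954
Parallel (hydraulic modulator and pressure accumulator): 1 − (1 − 0.747964)(1 − 0.956954) = 0.989151
Series (brake ECU, wheel actuator, and [0.989151]): 0.817095 × 0.805091 × 0.989151 = 0.6507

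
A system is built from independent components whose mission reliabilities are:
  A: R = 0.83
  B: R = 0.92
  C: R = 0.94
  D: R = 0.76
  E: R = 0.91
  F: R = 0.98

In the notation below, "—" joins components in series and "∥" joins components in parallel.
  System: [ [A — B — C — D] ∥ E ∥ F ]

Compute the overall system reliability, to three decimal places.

Series (A, B, C, and D): 0.83000 × 0.92000 × 0.94000 × 0.76000 = 0.54552
Parallel ([0.54552], E, and F): 1 − (1 − 0.54552)(1 − 0.91000)(1 − 0.98000) = 0.999

0.999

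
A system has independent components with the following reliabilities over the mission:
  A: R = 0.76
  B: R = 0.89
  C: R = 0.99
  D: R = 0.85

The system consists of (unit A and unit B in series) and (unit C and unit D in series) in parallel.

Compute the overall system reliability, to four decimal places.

Series (A and B): 0.760000 × 0.890000 = 0.676400
Series (C and D): 0.990000 × 0.850000 = 0.841500
Parallel ([0.676400] and [0.841500]): 1 − (1 − 0.676400)(1 − 0.841500) = 0.9487

0.9487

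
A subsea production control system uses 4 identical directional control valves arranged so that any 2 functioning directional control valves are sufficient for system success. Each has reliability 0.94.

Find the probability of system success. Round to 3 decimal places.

0.999

R = Σ_{i=2}^{4} C(4,i) p^i (1−p)^{4−i} with p = 0.94
C(4,2)·0.94^2·0.06^2 = 0.01909
C(4,3)·0.94^3·0.06^1 = 0.19934
C(4,4)·0.94^4·0.06^0 = 0.78075
Sum = 0.999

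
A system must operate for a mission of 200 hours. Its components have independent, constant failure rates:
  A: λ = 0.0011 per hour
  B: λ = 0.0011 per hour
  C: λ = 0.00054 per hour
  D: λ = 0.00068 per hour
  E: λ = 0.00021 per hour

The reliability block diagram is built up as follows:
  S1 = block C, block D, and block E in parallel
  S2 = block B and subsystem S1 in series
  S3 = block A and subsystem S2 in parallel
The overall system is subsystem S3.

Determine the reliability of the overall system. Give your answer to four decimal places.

R(A) = exp(−0.0011 × 200) = 0.802519
R(B) = exp(−0.0011 × 200) = 0.802519
R(C) = exp(−0.00054 × 200) = 0.897628
R(D) = exp(−0.00068 × 200) = 0.872843
R(E) = exp(−0.00021 × 200) = 0.958870
Parallel (C, D, and E): 1 − (1 − 0.897628)(1 − 0.872843)(1 − 0.958870) = 0.999465
Series (B and [0.999465]): 0.802519 × 0.999465 = 0.802090
Parallel (A and [0.802090]): 1 − (1 − 0.802519)(1 − 0.802090) = 0.9609

0.9609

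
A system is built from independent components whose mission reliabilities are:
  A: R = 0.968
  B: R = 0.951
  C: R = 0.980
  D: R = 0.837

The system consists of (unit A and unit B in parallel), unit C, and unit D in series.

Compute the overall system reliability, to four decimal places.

0.8190

Parallel (A and B): 1 − (1 − 0.968000)(1 − 0.951000) = 0.998432
Series ([0.998432], C, and D): 0.998432 × 0.980000 × 0.837000 = 0.8190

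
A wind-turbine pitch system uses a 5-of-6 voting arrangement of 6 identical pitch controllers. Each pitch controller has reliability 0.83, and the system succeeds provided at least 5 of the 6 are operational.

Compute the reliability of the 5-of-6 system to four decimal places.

0.7287

R = Σ_{i=5}^{6} C(6,i) p^i (1−p)^{6−i} with p = 0.83
C(6,5)·0.83^5·0.17^1 = 0.401782
C(6,6)·0.83^6·0.17^0 = 0.326940
Sum = 0.7287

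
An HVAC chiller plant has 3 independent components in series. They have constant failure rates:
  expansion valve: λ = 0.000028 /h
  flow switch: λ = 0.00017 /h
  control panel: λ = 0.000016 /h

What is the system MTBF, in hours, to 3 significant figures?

Series of exponential components: λ_sys = Σ λ_i
λ_sys = 0.000028 + 0.00017 + 0.000016 = 2.1400e-04 /h
MTBF = 1 / λ_sys = 4670 h

4670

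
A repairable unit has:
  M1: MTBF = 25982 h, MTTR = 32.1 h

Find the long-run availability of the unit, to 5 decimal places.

0.99877

A(M1) = MTBF/(MTBF+MTTR) = 25982/(25982+32.1) = 0.99877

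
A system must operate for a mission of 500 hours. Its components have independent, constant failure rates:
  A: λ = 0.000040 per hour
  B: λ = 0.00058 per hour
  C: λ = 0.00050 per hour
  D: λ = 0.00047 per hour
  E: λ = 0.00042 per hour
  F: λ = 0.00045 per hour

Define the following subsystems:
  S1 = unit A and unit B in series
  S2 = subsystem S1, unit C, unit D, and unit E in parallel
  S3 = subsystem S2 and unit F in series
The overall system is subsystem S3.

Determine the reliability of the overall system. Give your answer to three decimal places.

0.797

R(A) = exp(−0.000040 × 500) = 0.98020
R(B) = exp(−0.00058 × 500) = 0.74826
R(C) = exp(−0.00050 × 500) = 0.77880
R(D) = exp(−0.00047 × 500) = 0.79057
R(E) = exp(−0.00042 × 500) = 0.81058
R(F) = exp(−0.00045 × 500) = 0.79852
Series (A and B): 0.98020 × 0.74826 = 0.73344
Parallel ([0.73344], C, D, and E): 1 − (1 − 0.73344)(1 − 0.77880)(1 − 0.79057)(1 − 0.81058) = 0.99766
Series ([0.99766] and F): 0.99766 × 0.79852 = 0.797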